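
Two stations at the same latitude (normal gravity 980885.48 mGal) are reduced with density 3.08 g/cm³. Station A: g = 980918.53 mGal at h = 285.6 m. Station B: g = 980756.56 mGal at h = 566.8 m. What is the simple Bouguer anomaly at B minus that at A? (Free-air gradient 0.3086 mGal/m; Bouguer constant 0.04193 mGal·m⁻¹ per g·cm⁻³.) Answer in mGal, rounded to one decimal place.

Δg_SB(A) = 980918.53 − 980885.48 + 0.3086×285.6 − 0.04193×3.08×285.6 = 84.30 mGal
Δg_SB(B) = 980756.56 − 980885.48 + 0.3086×566.8 − 0.04193×3.08×566.8 = -27.20 mGal
Difference = -27.20 − (84.30) = -111.50 mGal

-111.5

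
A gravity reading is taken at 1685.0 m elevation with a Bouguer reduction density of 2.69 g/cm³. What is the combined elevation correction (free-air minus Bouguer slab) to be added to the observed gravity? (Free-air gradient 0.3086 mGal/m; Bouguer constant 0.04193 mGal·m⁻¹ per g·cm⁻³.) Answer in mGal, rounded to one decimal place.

329.9

Combined gradient = 0.3086 − 0.04193 × 2.69 = 0.1958083 mGal/m
Combined elevation correction = 0.1958083 × 1685.0 = 329.9 mGal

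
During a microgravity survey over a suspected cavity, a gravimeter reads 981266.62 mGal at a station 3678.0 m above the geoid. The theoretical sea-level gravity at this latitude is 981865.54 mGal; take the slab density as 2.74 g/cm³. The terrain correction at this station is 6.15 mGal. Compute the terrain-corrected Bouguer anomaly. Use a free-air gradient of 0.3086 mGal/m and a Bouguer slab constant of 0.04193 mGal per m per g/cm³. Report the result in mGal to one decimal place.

Free-air correction = 0.3086 × 3678.0 = 1135.03 mGal
Free-air anomaly = 981266.62 − 981865.54 + (1135.03) = 536.11 mGal
Bouguer slab correction = 0.04193 × 2.74 × 3678.0 = 422.56 mGal
Simple Bouguer anomaly = 536.11 − (422.56) = 113.55 mGal
Complete Bouguer anomaly = 113.55 + 6.15 = 119.70 mGal

119.7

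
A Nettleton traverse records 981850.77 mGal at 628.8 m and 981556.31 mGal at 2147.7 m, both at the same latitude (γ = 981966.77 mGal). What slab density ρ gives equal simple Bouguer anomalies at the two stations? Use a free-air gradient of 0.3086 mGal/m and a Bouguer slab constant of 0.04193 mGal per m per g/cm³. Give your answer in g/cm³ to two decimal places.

2.74

Δg_obs = 981556.31 − 981850.77 = -294.46 mGal over Δh = 2147.7 − 628.8 = 1518.9 m
Equal Bouguer anomalies ⇒ Δg_obs + (0.3086 − 0.04193ρ)·Δh = 0
0.3086 − 0.04193ρ = −Δg_obs/Δh = 0.19386
ρ = (0.3086 − 0.19386) / 0.04193 = 2.74 g/cm³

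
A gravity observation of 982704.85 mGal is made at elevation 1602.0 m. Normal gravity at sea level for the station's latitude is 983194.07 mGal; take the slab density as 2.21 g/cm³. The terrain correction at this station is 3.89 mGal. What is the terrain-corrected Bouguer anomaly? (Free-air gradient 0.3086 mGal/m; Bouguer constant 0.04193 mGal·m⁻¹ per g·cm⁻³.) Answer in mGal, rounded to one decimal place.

-139.4

Free-air correction = 0.3086 × 1602.0 = 494.38 mGal
Free-air anomaly = 982704.85 − 983194.07 + (494.38) = 5.16 mGal
Bouguer slab correction = 0.04193 × 2.21 × 1602.0 = 148.45 mGal
Simple Bouguer anomaly = 5.16 − (148.45) = -143.29 mGal
Complete Bouguer anomaly = -143.29 + 3.89 = -139.40 mGal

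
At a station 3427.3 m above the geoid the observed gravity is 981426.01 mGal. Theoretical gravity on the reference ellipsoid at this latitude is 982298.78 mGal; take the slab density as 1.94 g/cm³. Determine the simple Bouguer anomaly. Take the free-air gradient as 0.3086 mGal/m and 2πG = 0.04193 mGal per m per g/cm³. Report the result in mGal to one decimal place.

Free-air correction = 0.3086 × 3427.3 = 1057.66 mGal
Free-air anomaly = 981426.01 − 982298.78 + (1057.66) = 184.89 mGal
Bouguer slab correction = 0.04193 × 1.94 × 3427.3 = 278.79 mGal
Simple Bouguer anomaly = 184.89 − (278.79) = -93.90 mGal

-93.9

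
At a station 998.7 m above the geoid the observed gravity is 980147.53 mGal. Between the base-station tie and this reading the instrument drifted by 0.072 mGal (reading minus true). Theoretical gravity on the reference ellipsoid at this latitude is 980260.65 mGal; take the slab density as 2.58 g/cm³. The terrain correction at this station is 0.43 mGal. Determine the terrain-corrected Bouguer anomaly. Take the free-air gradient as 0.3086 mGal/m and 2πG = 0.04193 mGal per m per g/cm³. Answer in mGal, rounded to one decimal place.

Drift-corrected reading = 980147.53 − (0.072) = 980147.458 mGal
Free-air correction = 0.3086 × 998.7 = 308.20 mGal
Free-air anomaly = 980147.458 − 980260.65 + (308.20) = 195.008 mGal
Bouguer slab correction = 0.04193 × 2.58 × 998.7 = 108.04 mGal
Simple Bouguer anomaly = 195.008 − (108.04) = 86.968 mGal
Complete Bouguer anomaly = 86.968 + 0.43 = 87.398 mGal

87.4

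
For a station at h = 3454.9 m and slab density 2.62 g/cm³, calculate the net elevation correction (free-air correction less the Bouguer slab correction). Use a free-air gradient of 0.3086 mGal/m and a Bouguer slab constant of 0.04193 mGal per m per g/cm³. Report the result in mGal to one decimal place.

Combined gradient = 0.3086 − 0.04193 × 2.62 = 0.1987434 mGal/m
Combined elevation correction = 0.1987434 × 3454.9 = 686.6 mGal

686.6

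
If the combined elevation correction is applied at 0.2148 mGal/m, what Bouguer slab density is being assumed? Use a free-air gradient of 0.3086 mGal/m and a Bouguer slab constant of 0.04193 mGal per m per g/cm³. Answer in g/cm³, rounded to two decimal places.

0.2148 = 0.3086 − 0.04193 × ρ
ρ = (0.3086 − 0.2148) / 0.04193 = 2.24 g/cm³

2.24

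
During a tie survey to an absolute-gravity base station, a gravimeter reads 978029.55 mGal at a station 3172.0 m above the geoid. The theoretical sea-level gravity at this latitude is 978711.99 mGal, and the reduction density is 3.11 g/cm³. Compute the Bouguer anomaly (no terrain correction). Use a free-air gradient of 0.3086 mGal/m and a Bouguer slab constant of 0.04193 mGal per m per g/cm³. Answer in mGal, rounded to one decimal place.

Free-air correction = 0.3086 × 3172.0 = 978.88 mGal
Free-air anomaly = 978029.55 − 978711.99 + (978.88) = 296.44 mGal
Bouguer slab correction = 0.04193 × 3.11 × 3172.0 = 413.64 mGal
Simple Bouguer anomaly = 296.44 − (413.64) = -117.20 mGal

-117.2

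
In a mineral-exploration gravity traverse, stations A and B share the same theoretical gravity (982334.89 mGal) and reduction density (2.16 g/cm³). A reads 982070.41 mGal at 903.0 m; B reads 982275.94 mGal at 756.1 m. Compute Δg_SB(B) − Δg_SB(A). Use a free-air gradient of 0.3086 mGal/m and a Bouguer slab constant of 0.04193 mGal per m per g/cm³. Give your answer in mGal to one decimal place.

Δg_SB(A) = 982070.41 − 982334.89 + 0.3086×903.0 − 0.04193×2.16×903.0 = -67.60 mGal
Δg_SB(B) = 982275.94 − 982334.89 + 0.3086×756.1 − 0.04193×2.16×756.1 = 105.90 mGal
Difference = 105.90 − (-67.60) = 173.50 mGal

173.5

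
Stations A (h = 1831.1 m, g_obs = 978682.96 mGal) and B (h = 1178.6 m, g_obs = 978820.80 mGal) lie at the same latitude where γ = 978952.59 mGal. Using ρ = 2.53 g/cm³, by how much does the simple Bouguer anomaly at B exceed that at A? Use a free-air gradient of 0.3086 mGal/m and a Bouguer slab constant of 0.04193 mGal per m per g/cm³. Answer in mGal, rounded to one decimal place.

5.7

Δg_SB(A) = 978682.96 − 978952.59 + 0.3086×1831.1 − 0.04193×2.53×1831.1 = 101.20 mGal
Δg_SB(B) = 978820.80 − 978952.59 + 0.3086×1178.6 − 0.04193×2.53×1178.6 = 106.90 mGal
Difference = 106.90 − (101.20) = 5.70 mGal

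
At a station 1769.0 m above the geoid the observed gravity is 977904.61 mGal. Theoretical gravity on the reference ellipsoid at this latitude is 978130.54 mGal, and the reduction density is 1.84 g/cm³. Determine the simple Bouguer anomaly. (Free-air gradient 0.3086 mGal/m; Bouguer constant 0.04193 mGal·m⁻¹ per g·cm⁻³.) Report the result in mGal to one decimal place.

Free-air correction = 0.3086 × 1769.0 = 545.91 mGal
Free-air anomaly = 977904.61 − 978130.54 + (545.91) = 319.98 mGal
Bouguer slab correction = 0.04193 × 1.84 × 1769.0 = 136.48 mGal
Simple Bouguer anomaly = 319.98 − (136.48) = 183.50 mGal

183.5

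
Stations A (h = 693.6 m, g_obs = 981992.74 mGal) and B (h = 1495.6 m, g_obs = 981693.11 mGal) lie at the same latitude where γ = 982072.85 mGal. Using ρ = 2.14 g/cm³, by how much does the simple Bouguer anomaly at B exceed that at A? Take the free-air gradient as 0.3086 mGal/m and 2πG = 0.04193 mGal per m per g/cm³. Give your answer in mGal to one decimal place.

-124.1

Δg_SB(A) = 981992.74 − 982072.85 + 0.3086×693.6 − 0.04193×2.14×693.6 = 71.70 mGal
Δg_SB(B) = 981693.11 − 982072.85 + 0.3086×1495.6 − 0.04193×2.14×1495.6 = -52.40 mGal
Difference = -52.40 − (71.70) = -124.10 mGal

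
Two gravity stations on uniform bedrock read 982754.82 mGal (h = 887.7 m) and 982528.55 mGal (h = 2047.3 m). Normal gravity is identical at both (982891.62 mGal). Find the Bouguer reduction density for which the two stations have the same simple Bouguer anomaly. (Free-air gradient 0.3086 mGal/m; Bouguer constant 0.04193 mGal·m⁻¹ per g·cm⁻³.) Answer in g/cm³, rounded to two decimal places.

Δg_obs = 982528.55 − 982754.82 = -226.27 mGal over Δh = 2047.3 − 887.7 = 1159.6 m
Equal Bouguer anomalies ⇒ Δg_obs + (0.3086 − 0.04193ρ)·Δh = 0
0.3086 − 0.04193ρ = −Δg_obs/Δh = 0.19513
ρ = (0.3086 − 0.19513) / 0.04193 = 2.71 g/cm³

2.71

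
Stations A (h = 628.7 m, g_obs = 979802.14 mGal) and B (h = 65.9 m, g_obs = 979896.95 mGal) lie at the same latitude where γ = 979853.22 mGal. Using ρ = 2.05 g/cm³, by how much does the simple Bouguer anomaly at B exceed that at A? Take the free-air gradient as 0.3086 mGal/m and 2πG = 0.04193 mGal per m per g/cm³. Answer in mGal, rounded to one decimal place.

-30.5

Δg_SB(A) = 979802.14 − 979853.22 + 0.3086×628.7 − 0.04193×2.05×628.7 = 88.90 mGal
Δg_SB(B) = 979896.95 − 979853.22 + 0.3086×65.9 − 0.04193×2.05×65.9 = 58.40 mGal
Difference = 58.40 − (88.90) = -30.50 mGal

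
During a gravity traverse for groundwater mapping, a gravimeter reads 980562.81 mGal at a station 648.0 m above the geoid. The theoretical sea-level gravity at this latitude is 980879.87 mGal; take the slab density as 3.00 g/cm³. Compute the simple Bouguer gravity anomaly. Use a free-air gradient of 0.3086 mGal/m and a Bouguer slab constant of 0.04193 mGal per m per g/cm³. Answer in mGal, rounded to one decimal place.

Free-air correction = 0.3086 × 648.0 = 199.97 mGal
Free-air anomaly = 980562.81 − 980879.87 + (199.97) = -117.09 mGal
Bouguer slab correction = 0.04193 × 3.00 × 648.0 = 81.51 mGal
Simple Bouguer anomaly = -117.09 − (81.51) = -198.60 mGal

-198.6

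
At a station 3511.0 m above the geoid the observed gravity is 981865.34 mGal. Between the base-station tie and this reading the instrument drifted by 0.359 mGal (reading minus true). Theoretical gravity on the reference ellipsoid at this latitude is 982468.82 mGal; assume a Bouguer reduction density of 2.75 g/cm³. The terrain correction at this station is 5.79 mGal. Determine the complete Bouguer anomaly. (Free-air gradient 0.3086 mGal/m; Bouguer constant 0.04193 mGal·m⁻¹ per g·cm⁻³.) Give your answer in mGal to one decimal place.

80.6

Drift-corrected reading = 981865.34 − (0.359) = 981864.981 mGal
Free-air correction = 0.3086 × 3511.0 = 1083.49 mGal
Free-air anomaly = 981864.981 − 982468.82 + (1083.49) = 479.651 mGal
Bouguer slab correction = 0.04193 × 2.75 × 3511.0 = 404.84 mGal
Simple Bouguer anomaly = 479.651 − (404.84) = 74.811 mGal
Complete Bouguer anomaly = 74.811 + 5.79 = 80.601 mGal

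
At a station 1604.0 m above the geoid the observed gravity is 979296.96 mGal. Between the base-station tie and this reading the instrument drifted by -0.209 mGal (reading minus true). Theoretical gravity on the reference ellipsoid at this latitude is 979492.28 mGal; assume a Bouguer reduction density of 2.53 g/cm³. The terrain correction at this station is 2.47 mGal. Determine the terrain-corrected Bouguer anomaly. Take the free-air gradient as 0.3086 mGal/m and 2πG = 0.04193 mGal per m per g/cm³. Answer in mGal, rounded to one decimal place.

132.2

Drift-corrected reading = 979296.96 − (-0.209) = 979297.169 mGal
Free-air correction = 0.3086 × 1604.0 = 494.99 mGal
Free-air anomaly = 979297.169 − 979492.28 + (494.99) = 299.879 mGal
Bouguer slab correction = 0.04193 × 2.53 × 1604.0 = 170.16 mGal
Simple Bouguer anomaly = 299.879 − (170.16) = 129.719 mGal
Complete Bouguer anomaly = 129.719 + 2.47 = 132.189 mGal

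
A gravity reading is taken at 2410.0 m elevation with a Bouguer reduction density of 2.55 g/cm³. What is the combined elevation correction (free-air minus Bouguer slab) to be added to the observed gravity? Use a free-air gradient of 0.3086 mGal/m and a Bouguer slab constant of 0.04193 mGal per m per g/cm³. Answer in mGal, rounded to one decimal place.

Combined gradient = 0.3086 − 0.04193 × 2.55 = 0.2016785 mGal/m
Combined elevation correction = 0.2016785 × 2410.0 = 486.0 mGal

486.0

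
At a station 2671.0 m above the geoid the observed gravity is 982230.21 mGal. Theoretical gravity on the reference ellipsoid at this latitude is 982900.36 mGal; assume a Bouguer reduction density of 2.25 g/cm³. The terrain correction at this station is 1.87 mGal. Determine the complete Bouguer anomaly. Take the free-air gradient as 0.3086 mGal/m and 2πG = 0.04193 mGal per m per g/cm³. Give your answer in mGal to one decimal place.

-96.0

Free-air correction = 0.3086 × 2671.0 = 824.27 mGal
Free-air anomaly = 982230.21 − 982900.36 + (824.27) = 154.12 mGal
Bouguer slab correction = 0.04193 × 2.25 × 2671.0 = 251.99 mGal
Simple Bouguer anomaly = 154.12 − (251.99) = -97.87 mGal
Complete Bouguer anomaly = -97.87 + 1.87 = -96.00 mGal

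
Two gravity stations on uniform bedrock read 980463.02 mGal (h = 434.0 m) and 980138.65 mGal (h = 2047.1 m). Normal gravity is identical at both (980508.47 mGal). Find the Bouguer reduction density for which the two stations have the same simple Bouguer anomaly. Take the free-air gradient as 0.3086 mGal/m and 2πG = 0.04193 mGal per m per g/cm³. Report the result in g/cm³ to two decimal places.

2.56

Δg_obs = 980138.65 − 980463.02 = -324.37 mGal over Δh = 2047.1 − 434.0 = 1613.1 m
Equal Bouguer anomalies ⇒ Δg_obs + (0.3086 − 0.04193ρ)·Δh = 0
0.3086 − 0.04193ρ = −Δg_obs/Δh = 0.20108
ρ = (0.3086 − 0.20108) / 0.04193 = 2.56 g/cm³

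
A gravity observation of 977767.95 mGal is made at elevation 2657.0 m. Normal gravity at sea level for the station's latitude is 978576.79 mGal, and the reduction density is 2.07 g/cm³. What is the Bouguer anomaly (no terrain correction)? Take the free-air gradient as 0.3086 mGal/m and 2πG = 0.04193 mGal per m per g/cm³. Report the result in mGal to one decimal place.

Free-air correction = 0.3086 × 2657.0 = 819.95 mGal
Free-air anomaly = 977767.95 − 978576.79 + (819.95) = 11.11 mGal
Bouguer slab correction = 0.04193 × 2.07 × 2657.0 = 230.61 mGal
Simple Bouguer anomaly = 11.11 − (230.61) = -219.50 mGal

-219.5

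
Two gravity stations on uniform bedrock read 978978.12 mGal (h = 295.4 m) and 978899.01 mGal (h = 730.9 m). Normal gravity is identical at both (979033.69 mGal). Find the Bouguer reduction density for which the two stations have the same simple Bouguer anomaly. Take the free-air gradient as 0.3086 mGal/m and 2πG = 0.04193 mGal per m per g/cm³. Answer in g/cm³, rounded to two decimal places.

Δg_obs = 978899.01 − 978978.12 = -79.11 mGal over Δh = 730.9 − 295.4 = 435.5 m
Equal Bouguer anomalies ⇒ Δg_obs + (0.3086 − 0.04193ρ)·Δh = 0
0.3086 − 0.04193ρ = −Δg_obs/Δh = 0.18165
ρ = (0.3086 − 0.18165) / 0.04193 = 3.03 g/cm³

3.03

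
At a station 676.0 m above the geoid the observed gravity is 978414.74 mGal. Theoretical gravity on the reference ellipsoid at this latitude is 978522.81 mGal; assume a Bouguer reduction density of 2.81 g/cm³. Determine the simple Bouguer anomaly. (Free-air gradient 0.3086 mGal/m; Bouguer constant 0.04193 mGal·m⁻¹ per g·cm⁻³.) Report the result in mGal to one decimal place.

20.9

Free-air correction = 0.3086 × 676.0 = 208.61 mGal
Free-air anomaly = 978414.74 − 978522.81 + (208.61) = 100.54 mGal
Bouguer slab correction = 0.04193 × 2.81 × 676.0 = 79.65 mGal
Simple Bouguer anomaly = 100.54 − (79.65) = 20.89 mGal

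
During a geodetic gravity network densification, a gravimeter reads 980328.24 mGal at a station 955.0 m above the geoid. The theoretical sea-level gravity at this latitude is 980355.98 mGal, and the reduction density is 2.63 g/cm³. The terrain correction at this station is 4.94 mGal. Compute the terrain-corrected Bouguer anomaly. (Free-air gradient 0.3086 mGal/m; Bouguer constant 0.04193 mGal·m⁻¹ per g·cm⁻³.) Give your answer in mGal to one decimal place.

Free-air correction = 0.3086 × 955.0 = 294.71 mGal
Free-air anomaly = 980328.24 − 980355.98 + (294.71) = 266.97 mGal
Bouguer slab correction = 0.04193 × 2.63 × 955.0 = 105.31 mGal
Simple Bouguer anomaly = 266.97 − (105.31) = 161.66 mGal
Complete Bouguer anomaly = 161.66 + 4.94 = 166.60 mGal

166.6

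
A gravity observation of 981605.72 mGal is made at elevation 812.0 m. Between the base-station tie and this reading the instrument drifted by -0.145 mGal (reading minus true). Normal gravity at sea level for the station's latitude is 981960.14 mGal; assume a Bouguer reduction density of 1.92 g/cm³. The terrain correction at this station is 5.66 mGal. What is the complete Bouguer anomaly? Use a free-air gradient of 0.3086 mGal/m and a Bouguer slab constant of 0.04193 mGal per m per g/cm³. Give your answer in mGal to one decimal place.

Drift-corrected reading = 981605.72 − (-0.145) = 981605.865 mGal
Free-air correction = 0.3086 × 812.0 = 250.58 mGal
Free-air anomaly = 981605.865 − 981960.14 + (250.58) = -103.695 mGal
Bouguer slab correction = 0.04193 × 1.92 × 812.0 = 65.37 mGal
Simple Bouguer anomaly = -103.695 − (65.37) = -169.065 mGal
Complete Bouguer anomaly = -169.065 + 5.66 = -163.405 mGal

-163.4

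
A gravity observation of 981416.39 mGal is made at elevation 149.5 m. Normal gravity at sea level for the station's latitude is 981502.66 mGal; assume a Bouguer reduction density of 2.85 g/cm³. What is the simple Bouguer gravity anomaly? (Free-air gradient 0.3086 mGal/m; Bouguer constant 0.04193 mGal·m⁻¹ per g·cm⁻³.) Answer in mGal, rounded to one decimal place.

-58.0

Free-air correction = 0.3086 × 149.5 = 46.14 mGal
Free-air anomaly = 981416.39 − 981502.66 + (46.14) = -40.13 mGal
Bouguer slab correction = 0.04193 × 2.85 × 149.5 = 17.87 mGal
Simple Bouguer anomaly = -40.13 − (17.87) = -58.00 mGal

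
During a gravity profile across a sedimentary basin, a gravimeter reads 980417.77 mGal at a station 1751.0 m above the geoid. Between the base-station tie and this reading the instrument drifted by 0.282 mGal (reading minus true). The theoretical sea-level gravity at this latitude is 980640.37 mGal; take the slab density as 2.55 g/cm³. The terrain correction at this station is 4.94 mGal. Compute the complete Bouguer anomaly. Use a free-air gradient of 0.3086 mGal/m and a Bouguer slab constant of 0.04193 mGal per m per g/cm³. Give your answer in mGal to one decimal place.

Drift-corrected reading = 980417.77 − (0.282) = 980417.488 mGal
Free-air correction = 0.3086 × 1751.0 = 540.36 mGal
Free-air anomaly = 980417.488 − 980640.37 + (540.36) = 317.478 mGal
Bouguer slab correction = 0.04193 × 2.55 × 1751.0 = 187.22 mGal
Simple Bouguer anomaly = 317.478 − (187.22) = 130.258 mGal
Complete Bouguer anomaly = 130.258 + 4.94 = 135.198 mGal

135.2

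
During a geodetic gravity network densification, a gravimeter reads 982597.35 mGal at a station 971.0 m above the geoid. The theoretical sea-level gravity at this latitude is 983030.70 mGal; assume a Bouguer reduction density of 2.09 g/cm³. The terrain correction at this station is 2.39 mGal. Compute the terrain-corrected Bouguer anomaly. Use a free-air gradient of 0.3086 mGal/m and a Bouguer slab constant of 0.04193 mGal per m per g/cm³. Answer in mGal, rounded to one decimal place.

-216.4

Free-air correction = 0.3086 × 971.0 = 299.65 mGal
Free-air anomaly = 982597.35 − 983030.70 + (299.65) = -133.70 mGal
Bouguer slab correction = 0.04193 × 2.09 × 971.0 = 85.09 mGal
Simple Bouguer anomaly = -133.70 − (85.09) = -218.79 mGal
Complete Bouguer anomaly = -218.79 + 2.39 = -216.40 mGal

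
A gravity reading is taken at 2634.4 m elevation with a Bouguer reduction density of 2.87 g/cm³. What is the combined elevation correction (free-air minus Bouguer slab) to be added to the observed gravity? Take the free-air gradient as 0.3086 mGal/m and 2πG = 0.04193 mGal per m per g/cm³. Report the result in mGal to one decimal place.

Combined gradient = 0.3086 − 0.04193 × 2.87 = 0.1882609 mGal/m
Combined elevation correction = 0.1882609 × 2634.4 = 496.0 mGal

496.0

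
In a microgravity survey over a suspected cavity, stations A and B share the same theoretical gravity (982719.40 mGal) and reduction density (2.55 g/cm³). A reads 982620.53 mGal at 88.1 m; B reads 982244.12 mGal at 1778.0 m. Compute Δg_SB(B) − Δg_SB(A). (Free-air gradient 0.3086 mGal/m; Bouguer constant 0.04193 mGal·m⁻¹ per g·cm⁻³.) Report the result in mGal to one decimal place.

-35.6

Δg_SB(A) = 982620.53 − 982719.40 + 0.3086×88.1 − 0.04193×2.55×88.1 = -81.10 mGal
Δg_SB(B) = 982244.12 − 982719.40 + 0.3086×1778.0 − 0.04193×2.55×1778.0 = -116.70 mGal
Difference = -116.70 − (-81.10) = -35.60 mGal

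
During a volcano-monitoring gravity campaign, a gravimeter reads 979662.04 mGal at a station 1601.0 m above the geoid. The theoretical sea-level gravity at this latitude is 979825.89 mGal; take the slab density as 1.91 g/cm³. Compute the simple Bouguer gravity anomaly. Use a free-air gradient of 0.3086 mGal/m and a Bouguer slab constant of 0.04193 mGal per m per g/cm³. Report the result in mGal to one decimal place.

Free-air correction = 0.3086 × 1601.0 = 494.07 mGal
Free-air anomaly = 979662.04 − 979825.89 + (494.07) = 330.22 mGal
Bouguer slab correction = 0.04193 × 1.91 × 1601.0 = 128.22 mGal
Simple Bouguer anomaly = 330.22 − (128.22) = 202.00 mGal

202.0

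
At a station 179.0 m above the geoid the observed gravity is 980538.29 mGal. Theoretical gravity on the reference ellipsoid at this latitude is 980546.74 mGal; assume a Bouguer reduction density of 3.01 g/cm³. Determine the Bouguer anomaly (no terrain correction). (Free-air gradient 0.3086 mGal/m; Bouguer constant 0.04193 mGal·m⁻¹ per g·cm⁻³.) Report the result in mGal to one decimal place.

Free-air correction = 0.3086 × 179.0 = 55.24 mGal
Free-air anomaly = 980538.29 − 980546.74 + (55.24) = 46.79 mGal
Bouguer slab correction = 0.04193 × 3.01 × 179.0 = 22.59 mGal
Simple Bouguer anomaly = 46.79 − (22.59) = 24.20 mGal

24.2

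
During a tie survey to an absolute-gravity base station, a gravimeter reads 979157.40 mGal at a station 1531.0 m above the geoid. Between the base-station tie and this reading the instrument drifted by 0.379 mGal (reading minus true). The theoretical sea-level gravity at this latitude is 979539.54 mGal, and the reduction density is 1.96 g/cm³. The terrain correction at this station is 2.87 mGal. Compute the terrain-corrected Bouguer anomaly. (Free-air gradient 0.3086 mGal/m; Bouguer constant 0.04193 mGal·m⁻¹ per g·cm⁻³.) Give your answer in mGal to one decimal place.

-33.0

Drift-corrected reading = 979157.40 − (0.379) = 979157.021 mGal
Free-air correction = 0.3086 × 1531.0 = 472.47 mGal
Free-air anomaly = 979157.021 − 979539.54 + (472.47) = 89.951 mGal
Bouguer slab correction = 0.04193 × 1.96 × 1531.0 = 125.82 mGal
Simple Bouguer anomaly = 89.951 − (125.82) = -35.869 mGal
Complete Bouguer anomaly = -35.869 + 2.87 = -32.999 mGal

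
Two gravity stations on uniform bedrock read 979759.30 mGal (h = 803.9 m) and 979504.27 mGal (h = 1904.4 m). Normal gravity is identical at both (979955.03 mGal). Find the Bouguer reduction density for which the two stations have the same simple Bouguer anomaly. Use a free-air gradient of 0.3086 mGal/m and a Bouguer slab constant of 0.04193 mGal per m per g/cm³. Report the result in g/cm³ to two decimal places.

1.83

Δg_obs = 979504.27 − 979759.30 = -255.03 mGal over Δh = 1904.4 − 803.9 = 1100.5 m
Equal Bouguer anomalies ⇒ Δg_obs + (0.3086 − 0.04193ρ)·Δh = 0
0.3086 − 0.04193ρ = −Δg_obs/Δh = 0.23174
ρ = (0.3086 − 0.23174) / 0.04193 = 1.83 g/cm³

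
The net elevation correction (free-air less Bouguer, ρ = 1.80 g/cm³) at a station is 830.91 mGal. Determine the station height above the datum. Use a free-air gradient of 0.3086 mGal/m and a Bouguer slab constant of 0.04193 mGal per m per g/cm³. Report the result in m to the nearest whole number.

3564

Combined gradient = 0.3086 − 0.04193 × 1.80 = 0.2331260 mGal/m
h = 830.91 / 0.2331260 = 3564.21 m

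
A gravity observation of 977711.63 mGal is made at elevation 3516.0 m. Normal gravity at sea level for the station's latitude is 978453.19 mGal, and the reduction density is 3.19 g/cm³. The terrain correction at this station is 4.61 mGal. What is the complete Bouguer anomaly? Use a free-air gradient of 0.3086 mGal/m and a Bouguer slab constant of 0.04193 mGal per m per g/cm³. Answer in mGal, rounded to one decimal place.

Free-air correction = 0.3086 × 3516.0 = 1085.04 mGal
Free-air anomaly = 977711.63 − 978453.19 + (1085.04) = 343.48 mGal
Bouguer slab correction = 0.04193 × 3.19 × 3516.0 = 470.29 mGal
Simple Bouguer anomaly = 343.48 − (470.29) = -126.81 mGal
Complete Bouguer anomaly = -126.81 + 4.61 = -122.20 mGal

-122.2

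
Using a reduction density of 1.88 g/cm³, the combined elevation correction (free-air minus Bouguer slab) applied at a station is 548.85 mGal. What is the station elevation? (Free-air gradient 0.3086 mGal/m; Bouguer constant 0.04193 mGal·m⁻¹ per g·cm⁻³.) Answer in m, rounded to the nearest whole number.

Combined gradient = 0.3086 − 0.04193 × 1.88 = 0.2297716 mGal/m
h = 548.85 / 0.2297716 = 2388.68 m

2389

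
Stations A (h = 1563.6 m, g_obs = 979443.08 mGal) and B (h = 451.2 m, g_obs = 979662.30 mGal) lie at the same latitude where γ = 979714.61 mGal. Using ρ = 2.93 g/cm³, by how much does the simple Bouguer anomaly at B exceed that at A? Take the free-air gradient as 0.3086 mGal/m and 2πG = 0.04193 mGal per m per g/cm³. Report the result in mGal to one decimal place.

Δg_SB(A) = 979443.08 − 979714.61 + 0.3086×1563.6 − 0.04193×2.93×1563.6 = 18.90 mGal
Δg_SB(B) = 979662.30 − 979714.61 + 0.3086×451.2 − 0.04193×2.93×451.2 = 31.50 mGal
Difference = 31.50 − (18.90) = 12.60 mGal

12.6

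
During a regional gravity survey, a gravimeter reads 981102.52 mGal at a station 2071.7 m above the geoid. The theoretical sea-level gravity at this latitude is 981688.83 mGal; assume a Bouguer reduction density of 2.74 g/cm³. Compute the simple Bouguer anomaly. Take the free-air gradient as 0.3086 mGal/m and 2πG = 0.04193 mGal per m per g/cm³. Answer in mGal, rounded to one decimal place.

-185.0

Free-air correction = 0.3086 × 2071.7 = 639.33 mGal
Free-air anomaly = 981102.52 − 981688.83 + (639.33) = 53.02 mGal
Bouguer slab correction = 0.04193 × 2.74 × 2071.7 = 238.01 mGal
Simple Bouguer anomaly = 53.02 − (238.01) = -184.99 mGal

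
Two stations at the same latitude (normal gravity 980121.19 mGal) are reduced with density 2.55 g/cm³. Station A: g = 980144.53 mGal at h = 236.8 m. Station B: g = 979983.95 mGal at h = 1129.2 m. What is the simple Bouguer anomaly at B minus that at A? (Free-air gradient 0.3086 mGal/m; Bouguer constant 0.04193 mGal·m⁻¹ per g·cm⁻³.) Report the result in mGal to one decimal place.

Δg_SB(A) = 980144.53 − 980121.19 + 0.3086×236.8 − 0.04193×2.55×236.8 = 71.10 mGal
Δg_SB(B) = 979983.95 − 980121.19 + 0.3086×1129.2 − 0.04193×2.55×1129.2 = 90.50 mGal
Difference = 90.50 − (71.10) = 19.40 mGal

19.4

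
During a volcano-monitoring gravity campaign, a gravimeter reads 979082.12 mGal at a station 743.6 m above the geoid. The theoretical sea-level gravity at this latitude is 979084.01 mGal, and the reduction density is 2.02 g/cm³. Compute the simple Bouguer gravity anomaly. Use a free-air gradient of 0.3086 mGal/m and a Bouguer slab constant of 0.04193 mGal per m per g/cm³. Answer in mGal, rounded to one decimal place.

164.6

Free-air correction = 0.3086 × 743.6 = 229.47 mGal
Free-air anomaly = 979082.12 − 979084.01 + (229.47) = 227.58 mGal
Bouguer slab correction = 0.04193 × 2.02 × 743.6 = 62.98 mGal
Simple Bouguer anomaly = 227.58 − (62.98) = 164.60 mGal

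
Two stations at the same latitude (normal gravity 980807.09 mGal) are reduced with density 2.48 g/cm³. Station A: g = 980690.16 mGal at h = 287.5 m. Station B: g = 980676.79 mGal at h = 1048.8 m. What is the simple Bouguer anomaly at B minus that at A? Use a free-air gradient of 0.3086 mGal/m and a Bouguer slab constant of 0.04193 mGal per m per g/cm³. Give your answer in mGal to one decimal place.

Δg_SB(A) = 980690.16 − 980807.09 + 0.3086×287.5 − 0.04193×2.48×287.5 = -58.10 mGal
Δg_SB(B) = 980676.79 − 980807.09 + 0.3086×1048.8 − 0.04193×2.48×1048.8 = 84.30 mGal
Difference = 84.30 − (-58.10) = 142.40 mGal

142.4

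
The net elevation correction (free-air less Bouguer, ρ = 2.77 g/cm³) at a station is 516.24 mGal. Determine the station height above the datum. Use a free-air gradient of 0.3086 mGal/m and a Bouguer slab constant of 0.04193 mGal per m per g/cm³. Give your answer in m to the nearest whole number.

2682

Combined gradient = 0.3086 − 0.04193 × 2.77 = 0.1924539 mGal/m
h = 516.24 / 0.1924539 = 2682.41 m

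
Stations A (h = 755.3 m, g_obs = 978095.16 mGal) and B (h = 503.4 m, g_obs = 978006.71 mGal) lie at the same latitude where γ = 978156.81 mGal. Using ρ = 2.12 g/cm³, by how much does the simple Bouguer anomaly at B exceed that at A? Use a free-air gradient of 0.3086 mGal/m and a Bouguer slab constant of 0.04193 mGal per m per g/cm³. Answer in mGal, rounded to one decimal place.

Δg_SB(A) = 978095.16 − 978156.81 + 0.3086×755.3 − 0.04193×2.12×755.3 = 104.30 mGal
Δg_SB(B) = 978006.71 − 978156.81 + 0.3086×503.4 − 0.04193×2.12×503.4 = -39.50 mGal
Difference = -39.50 − (104.30) = -143.80 mGal

-143.8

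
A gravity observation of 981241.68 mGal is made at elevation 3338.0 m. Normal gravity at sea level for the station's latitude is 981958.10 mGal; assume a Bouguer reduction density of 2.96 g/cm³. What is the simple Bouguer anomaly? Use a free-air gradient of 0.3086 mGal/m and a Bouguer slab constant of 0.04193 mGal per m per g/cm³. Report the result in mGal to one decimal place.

Free-air correction = 0.3086 × 3338.0 = 1030.11 mGal
Free-air anomaly = 981241.68 − 981958.10 + (1030.11) = 313.69 mGal
Bouguer slab correction = 0.04193 × 2.96 × 3338.0 = 414.29 mGal
Simple Bouguer anomaly = 313.69 − (414.29) = -100.60 mGal

-100.6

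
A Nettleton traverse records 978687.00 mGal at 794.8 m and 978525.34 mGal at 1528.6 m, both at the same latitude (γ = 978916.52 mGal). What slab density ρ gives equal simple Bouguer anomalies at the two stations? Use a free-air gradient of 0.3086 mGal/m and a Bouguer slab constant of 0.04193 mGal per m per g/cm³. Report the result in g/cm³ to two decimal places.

2.11

Δg_obs = 978525.34 − 978687.00 = -161.66 mGal over Δh = 1528.6 − 794.8 = 733.8 m
Equal Bouguer anomalies ⇒ Δg_obs + (0.3086 − 0.04193ρ)·Δh = 0
0.3086 − 0.04193ρ = −Δg_obs/Δh = 0.22031
ρ = (0.3086 − 0.22031) / 0.04193 = 2.11 g/cm³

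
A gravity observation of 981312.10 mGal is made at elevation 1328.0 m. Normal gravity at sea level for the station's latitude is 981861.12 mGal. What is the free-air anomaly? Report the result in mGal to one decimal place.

Free-air correction = 0.3086 × 1328.0 = 409.82 mGal
Free-air anomaly = 981312.10 − 981861.12 + (409.82) = -139.20 mGal

-139.2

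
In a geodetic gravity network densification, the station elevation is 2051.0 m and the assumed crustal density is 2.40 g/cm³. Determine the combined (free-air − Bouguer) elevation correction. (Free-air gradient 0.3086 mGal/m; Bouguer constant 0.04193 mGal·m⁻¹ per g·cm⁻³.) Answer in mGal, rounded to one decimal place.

426.5

Combined gradient = 0.3086 − 0.04193 × 2.40 = 0.2079680 mGal/m
Combined elevation correction = 0.2079680 × 2051.0 = 426.5 mGal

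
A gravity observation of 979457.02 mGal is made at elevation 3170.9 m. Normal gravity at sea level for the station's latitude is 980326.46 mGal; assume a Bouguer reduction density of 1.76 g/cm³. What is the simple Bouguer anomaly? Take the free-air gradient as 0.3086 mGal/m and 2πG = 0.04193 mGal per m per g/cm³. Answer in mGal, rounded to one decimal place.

Free-air correction = 0.3086 × 3170.9 = 978.54 mGal
Free-air anomaly = 979457.02 − 980326.46 + (978.54) = 109.10 mGal
Bouguer slab correction = 0.04193 × 1.76 × 3170.9 = 234.00 mGal
Simple Bouguer anomaly = 109.10 − (234.00) = -124.90 mGal

-124.9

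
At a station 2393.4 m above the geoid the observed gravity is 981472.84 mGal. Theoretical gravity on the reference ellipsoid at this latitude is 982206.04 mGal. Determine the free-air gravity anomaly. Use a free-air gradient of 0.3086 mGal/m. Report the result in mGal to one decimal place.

5.4

Free-air correction = 0.3086 × 2393.4 = 738.60 mGal
Free-air anomaly = 981472.84 − 982206.04 + (738.60) = 5.40 mGal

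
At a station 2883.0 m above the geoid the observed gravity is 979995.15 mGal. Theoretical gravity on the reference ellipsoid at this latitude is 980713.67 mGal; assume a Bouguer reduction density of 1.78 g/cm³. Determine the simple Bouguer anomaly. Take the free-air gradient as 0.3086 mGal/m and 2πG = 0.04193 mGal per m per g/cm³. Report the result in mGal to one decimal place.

-44.0

Free-air correction = 0.3086 × 2883.0 = 889.69 mGal
Free-air anomaly = 979995.15 − 980713.67 + (889.69) = 171.17 mGal
Bouguer slab correction = 0.04193 × 1.78 × 2883.0 = 215.17 mGal
Simple Bouguer anomaly = 171.17 − (215.17) = -44.00 mGal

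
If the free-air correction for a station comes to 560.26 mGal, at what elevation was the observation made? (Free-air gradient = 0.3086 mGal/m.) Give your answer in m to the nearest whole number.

h = 560.26 / 0.3086 = 1815.49 m

1815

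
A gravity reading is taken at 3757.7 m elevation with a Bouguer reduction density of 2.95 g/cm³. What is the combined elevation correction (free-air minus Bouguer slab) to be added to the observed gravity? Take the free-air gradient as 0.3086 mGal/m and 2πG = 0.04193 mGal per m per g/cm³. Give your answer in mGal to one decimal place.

Combined gradient = 0.3086 − 0.04193 × 2.95 = 0.1849065 mGal/m
Combined elevation correction = 0.1849065 × 3757.7 = 694.8 mGal

694.8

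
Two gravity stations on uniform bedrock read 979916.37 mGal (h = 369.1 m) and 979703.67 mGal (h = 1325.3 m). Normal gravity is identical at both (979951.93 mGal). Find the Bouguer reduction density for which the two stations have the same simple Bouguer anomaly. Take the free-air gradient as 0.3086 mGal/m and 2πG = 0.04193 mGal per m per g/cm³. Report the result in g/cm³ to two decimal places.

Δg_obs = 979703.67 − 979916.37 = -212.70 mGal over Δh = 1325.3 − 369.1 = 956.2 m
Equal Bouguer anomalies ⇒ Δg_obs + (0.3086 − 0.04193ρ)·Δh = 0
0.3086 − 0.04193ρ = −Δg_obs/Δh = 0.22244
ρ = (0.3086 − 0.22244) / 0.04193 = 2.05 g/cm³

2.05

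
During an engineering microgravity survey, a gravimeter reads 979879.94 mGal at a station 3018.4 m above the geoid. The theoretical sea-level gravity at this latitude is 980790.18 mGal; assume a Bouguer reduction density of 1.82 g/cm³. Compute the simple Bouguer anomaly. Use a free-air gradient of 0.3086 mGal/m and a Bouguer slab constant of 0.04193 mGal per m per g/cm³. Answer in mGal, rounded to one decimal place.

-209.1

Free-air correction = 0.3086 × 3018.4 = 931.48 mGal
Free-air anomaly = 979879.94 − 980790.18 + (931.48) = 21.24 mGal
Bouguer slab correction = 0.04193 × 1.82 × 3018.4 = 230.34 mGal
Simple Bouguer anomaly = 21.24 − (230.34) = -209.10 mGal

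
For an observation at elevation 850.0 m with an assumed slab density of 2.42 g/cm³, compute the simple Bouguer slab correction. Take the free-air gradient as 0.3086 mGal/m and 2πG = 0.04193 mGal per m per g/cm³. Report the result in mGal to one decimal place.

Bouguer slab correction = 0.04193 × 2.42 × 850.0 = 86.3 mGal

86.3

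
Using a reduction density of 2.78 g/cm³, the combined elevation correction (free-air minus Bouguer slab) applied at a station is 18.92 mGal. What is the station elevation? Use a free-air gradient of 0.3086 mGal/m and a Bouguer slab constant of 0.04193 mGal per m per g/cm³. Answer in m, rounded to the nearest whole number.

Combined gradient = 0.3086 − 0.04193 × 2.78 = 0.1920346 mGal/m
h = 18.92 / 0.1920346 = 98.52 m

99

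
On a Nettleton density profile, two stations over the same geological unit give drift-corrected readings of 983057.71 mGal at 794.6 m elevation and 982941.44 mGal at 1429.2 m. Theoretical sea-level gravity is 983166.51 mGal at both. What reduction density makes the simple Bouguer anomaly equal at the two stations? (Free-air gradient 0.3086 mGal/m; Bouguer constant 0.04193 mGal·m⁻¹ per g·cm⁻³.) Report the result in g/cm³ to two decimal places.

2.99

Δg_obs = 982941.44 − 983057.71 = -116.27 mGal over Δh = 1429.2 − 794.6 = 634.6 m
Equal Bouguer anomalies ⇒ Δg_obs + (0.3086 − 0.04193ρ)·Δh = 0
0.3086 − 0.04193ρ = −Δg_obs/Δh = 0.18322
ρ = (0.3086 − 0.18322) / 0.04193 = 2.99 g/cm³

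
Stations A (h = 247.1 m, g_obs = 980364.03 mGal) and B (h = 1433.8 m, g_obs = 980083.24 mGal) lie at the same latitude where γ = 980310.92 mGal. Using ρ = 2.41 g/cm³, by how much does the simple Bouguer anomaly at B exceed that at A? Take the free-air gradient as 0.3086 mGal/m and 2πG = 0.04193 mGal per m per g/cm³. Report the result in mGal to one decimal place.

-34.5

Δg_SB(A) = 980364.03 − 980310.92 + 0.3086×247.1 − 0.04193×2.41×247.1 = 104.40 mGal
Δg_SB(B) = 980083.24 − 980310.92 + 0.3086×1433.8 − 0.04193×2.41×1433.8 = 69.90 mGal
Difference = 69.90 − (104.40) = -34.50 mGal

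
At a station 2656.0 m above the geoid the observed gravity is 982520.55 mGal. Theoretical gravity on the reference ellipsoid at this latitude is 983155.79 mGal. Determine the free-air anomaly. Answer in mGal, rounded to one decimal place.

Free-air correction = 0.3086 × 2656.0 = 819.64 mGal
Free-air anomaly = 982520.55 − 983155.79 + (819.64) = 184.40 mGal

184.4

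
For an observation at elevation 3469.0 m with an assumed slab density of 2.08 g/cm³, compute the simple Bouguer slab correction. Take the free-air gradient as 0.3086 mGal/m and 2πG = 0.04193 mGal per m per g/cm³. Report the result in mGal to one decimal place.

302.5

Bouguer slab correction = 0.04193 × 2.08 × 3469.0 = 302.5 mGal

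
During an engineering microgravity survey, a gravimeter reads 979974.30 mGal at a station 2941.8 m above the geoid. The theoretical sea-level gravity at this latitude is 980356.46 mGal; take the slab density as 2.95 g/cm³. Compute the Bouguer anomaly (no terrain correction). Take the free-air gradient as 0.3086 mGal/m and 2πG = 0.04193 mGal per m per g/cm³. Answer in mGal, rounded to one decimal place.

161.8

Free-air correction = 0.3086 × 2941.8 = 907.84 mGal
Free-air anomaly = 979974.30 − 980356.46 + (907.84) = 525.68 mGal
Bouguer slab correction = 0.04193 × 2.95 × 2941.8 = 363.88 mGal
Simple Bouguer anomaly = 525.68 − (363.88) = 161.80 mGal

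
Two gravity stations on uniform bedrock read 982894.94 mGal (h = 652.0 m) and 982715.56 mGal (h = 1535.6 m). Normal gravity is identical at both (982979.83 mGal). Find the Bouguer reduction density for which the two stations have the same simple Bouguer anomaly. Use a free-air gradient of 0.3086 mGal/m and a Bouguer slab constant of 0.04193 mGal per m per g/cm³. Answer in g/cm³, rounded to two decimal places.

2.52

Δg_obs = 982715.56 − 982894.94 = -179.38 mGal over Δh = 1535.6 − 652.0 = 883.6 m
Equal Bouguer anomalies ⇒ Δg_obs + (0.3086 − 0.04193ρ)·Δh = 0
0.3086 − 0.04193ρ = −Δg_obs/Δh = 0.20301
ρ = (0.3086 − 0.20301) / 0.04193 = 2.52 g/cm³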